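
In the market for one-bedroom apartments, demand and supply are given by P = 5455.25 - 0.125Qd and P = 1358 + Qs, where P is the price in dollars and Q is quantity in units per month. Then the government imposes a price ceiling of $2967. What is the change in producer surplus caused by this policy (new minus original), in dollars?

Rearranging demand gives Qd = 43642 - 8P; rearranging supply gives Qs = P - 1358. Without the control the market clears where 43642 - 8P = P - 1358, i.e. P* = 5000 and Q* = 3642.
Because the ceiling (2967) lies below the market-clearing price, it is binding.
At P = 2967: Qd = 43642 - 8·2967 = 19906 and Qs = 2967 - 1358 = 1609.
Producer surplus without the control is ½ · (5000 - 1358) · 3642 = 6632082.
With the ceiling, producers sell 1609 units at 2967, so PS = ½ · (2967 - 1358) · 1609 = 1294440.5.
Change in producer surplus = 1294440.5 - 6632082 = -5337641.5.

-5337641.5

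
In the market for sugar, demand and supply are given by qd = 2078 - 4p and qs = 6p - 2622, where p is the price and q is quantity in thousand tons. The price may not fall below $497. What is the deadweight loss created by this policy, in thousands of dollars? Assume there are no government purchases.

2430

Equilibrium: 2078 - 4p = 6p - 2622, so 4700 = 10p and p* = 470, q* = 198.
Since 497 > 470, the floor is binding.
At p = 497: qd = 2078 - 4·497 = 90 and qs = 6·497 - 2622 = 360.
Quantity traded falls to 90. At q = 90 the demand price is (2078 - 90)/4 = 497 and the supply price is (2622 + 90)/6 = 452.
Deadweight loss = ½ · (497 - 452) · (198 - 90) = ½ · 45 · 108 = 2430.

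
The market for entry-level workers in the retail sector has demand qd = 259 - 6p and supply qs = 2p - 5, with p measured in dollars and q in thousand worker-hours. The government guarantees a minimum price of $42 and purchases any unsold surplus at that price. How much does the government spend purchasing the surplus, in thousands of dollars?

In a free market, 259 - 6p = 2p - 5 gives the equilibrium p* = 33, q* = 61.
The floor of 42 is above the equilibrium price 33, so it binds.
At p = 42: qd = 259 - 6·42 = 7 and qs = 2·42 - 5 = 79.
Surplus = qs - qd = 72.
Government expenditure = surplus × support price = 72 × 42 = 3024.

3024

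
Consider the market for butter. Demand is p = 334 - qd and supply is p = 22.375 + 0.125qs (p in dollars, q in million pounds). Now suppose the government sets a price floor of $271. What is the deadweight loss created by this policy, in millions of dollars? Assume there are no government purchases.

25760.25

Rearranging demand gives qd = 334 - p; rearranging supply gives qs = 8p - 179. Without the control the market clears where 334 - p = 8p - 179, i.e. p* = 57 and q* = 277.
The floor of 271 is above the equilibrium price 57, so it binds.
At p = 271: qd = 334 - 271 = 63 and qs = 8·271 - 179 = 1989.
Quantity traded falls to 63. At q = 63 the demand price is 334 - 63 = 271 and the supply price is (179 + 63)/8 = 30.25.
Deadweight loss = ½ · (271 - 30.25) · (277 - 63) = ½ · 240.75 · 214 = 25760.25.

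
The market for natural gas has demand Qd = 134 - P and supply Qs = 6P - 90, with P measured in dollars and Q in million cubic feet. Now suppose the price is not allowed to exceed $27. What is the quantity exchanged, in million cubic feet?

Setting quantity demanded equal to quantity supplied, 134 - P = 6P - 90, gives P* = 32 and Q* = 102.
Because the ceiling (27) lies below the market-clearing price, it is binding.
At P = 27: Qd = 134 - 27 = 107 and Qs = 6·27 - 90 = 72.
The quantity actually transacted is the short side, supply: 72.

72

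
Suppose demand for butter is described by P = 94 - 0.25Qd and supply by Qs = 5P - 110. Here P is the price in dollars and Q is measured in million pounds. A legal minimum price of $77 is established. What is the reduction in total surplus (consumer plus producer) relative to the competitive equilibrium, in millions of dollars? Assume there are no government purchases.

1904.4

Rearranging demand gives Qd = 376 - 4P. In a free market, 376 - 4P = 5P - 110 gives the equilibrium P* = 54, Q* = 160.
Since 77 > 54, the floor is binding.
At P = 77: Qd = 376 - 4·77 = 68 and Qs = 5·77 - 110 = 275.
Quantity traded falls to 68. At Q = 68 the demand price is (376 - 68)/4 = 77 and the supply price is (110 + 68)/5 = 35.6.
Deadweight loss = ½ · (77 - 35.6) · (160 - 68) = ½ · 41.4 · 92 = 1904.4.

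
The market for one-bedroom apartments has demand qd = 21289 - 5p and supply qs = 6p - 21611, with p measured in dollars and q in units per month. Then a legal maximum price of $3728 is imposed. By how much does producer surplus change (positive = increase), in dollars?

Setting quantity demanded equal to quantity supplied, 21289 - 5p = 6p - 21611, gives p* = 3900 and q* = 1789.
Since 3728 < 3900, the ceiling is binding.
At p = 3728: qd = 21289 - 5·3728 = 2649 and qs = 6·3728 - 21611 = 757.
Producer surplus without the control is ½ · (3900 - 21611/6) · 1789 = 3200521/12.
With the ceiling, producers sell 757 units at 3728, so PS = ½ · (3728 - 21611/6) · 757 = 573049/12.
Change in producer surplus = 573049/12 - 3200521/12 = -218956.

-218956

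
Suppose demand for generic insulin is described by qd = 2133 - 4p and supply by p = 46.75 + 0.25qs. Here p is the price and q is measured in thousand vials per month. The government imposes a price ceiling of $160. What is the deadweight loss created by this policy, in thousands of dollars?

Rearranging supply gives qs = 4p - 187. Equilibrium: 2133 - 4p = 4p - 187, so 2320 = 8p and p* = 290, q* = 973.
The ceiling of 160 is below the equilibrium price 290, so it binds.
At p = 160: qd = 2133 - 4·160 = 1493 and qs = 4·160 - 187 = 453.
Quantity traded falls to 453. At q = 453 the demand price is (2133 - 453)/4 = 420 and the supply price is (187 + 453)/4 = 160.
Deadweight loss = ½ · (420 - 160) · (973 - 453) = ½ · 260 · 520 = 67600.

67600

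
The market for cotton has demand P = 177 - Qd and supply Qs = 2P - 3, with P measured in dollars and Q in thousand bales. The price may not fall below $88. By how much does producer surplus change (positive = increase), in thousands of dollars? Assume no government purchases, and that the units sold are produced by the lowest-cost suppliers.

2296

Rearranging demand gives Qd = 177 - P. Without the control the market clears where 177 - P = 2P - 3, i.e. P* = 60 and Q* = 117.
Because the floor (88) lies above the market-clearing price, it is binding.
At P = 88: Qd = 177 - 88 = 89 and Qs = 2·88 - 3 = 173.
Producer surplus without the control is ½ · (60 - 1.5) · 117 = 3422.25.
With the floor, 89 units are sold at 88. The supply price at Q = 89 is 46, so PS = ½ · [(88 - 1.5) + (88 - 46)] · 89 = 5718.25.
Change in producer surplus = 5718.25 - 3422.25 = 2296.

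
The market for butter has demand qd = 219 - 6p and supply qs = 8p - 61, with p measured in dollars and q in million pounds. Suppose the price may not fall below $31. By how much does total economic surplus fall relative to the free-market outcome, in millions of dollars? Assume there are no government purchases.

Setting quantity demanded equal to quantity supplied, 219 - 6p = 8p - 61, gives p* = 20 and q* = 99.
Because the floor (31) lies above the market-clearing price, it is binding.
At p = 31: qd = 219 - 6·31 = 33 and qs = 8·31 - 61 = 187.
Quantity traded falls to 33. At q = 33 the demand price is (219 - 33)/6 = 31 and the supply price is (61 + 33)/8 = 11.75.
Deadweight loss = ½ · (31 - 11.75) · (99 - 33) = ½ · 19.25 · 66 = 635.25.

635.25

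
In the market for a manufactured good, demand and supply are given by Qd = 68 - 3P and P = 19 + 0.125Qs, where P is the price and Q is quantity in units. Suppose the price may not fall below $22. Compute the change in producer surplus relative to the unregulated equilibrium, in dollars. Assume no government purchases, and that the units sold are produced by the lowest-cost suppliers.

Rearranging supply gives Qs = 8P - 152. Equilibrium: 68 - 3P = 8P - 152, so 220 = 11P and P* = 20, Q* = 8.
The floor of 22 is above the equilibrium price 20, so it binds.
At P = 22: Qd = 68 - 3·22 = 2 and Qs = 8·22 - 152 = 24.
Producer surplus without the control is ½ · (20 - 19) · 8 = 4.
With the floor, 2 units are sold at 22. The supply price at Q = 2 is 19.25, so PS = ½ · [(22 - 19) + (22 - 19.25)] · 2 = 5.75.
Change in producer surplus = 5.75 - 4 = 1.75.

1.75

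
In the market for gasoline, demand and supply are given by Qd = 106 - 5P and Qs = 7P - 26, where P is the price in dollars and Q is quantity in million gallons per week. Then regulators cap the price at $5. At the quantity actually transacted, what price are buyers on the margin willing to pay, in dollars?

19.4

Setting quantity demanded equal to quantity supplied, 106 - 5P = 7P - 26, gives P* = 11 and Q* = 51.
Because the ceiling (5) lies below the market-clearing price, it is binding.
At P = 5: Qd = 106 - 5·5 = 81 and Qs = 7·5 - 26 = 9.
Only 9 units reach the market. On the demand curve, the marginal buyer's willingness to pay at Q = 9 is (106 - 9)/5 = 19.4.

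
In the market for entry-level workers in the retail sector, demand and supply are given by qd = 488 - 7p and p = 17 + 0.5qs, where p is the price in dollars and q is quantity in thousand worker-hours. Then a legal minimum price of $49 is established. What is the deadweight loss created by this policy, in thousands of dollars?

0

Rearranging supply gives qs = 2p - 34. Setting quantity demanded equal to quantity supplied, 488 - 7p = 2p - 34, gives p* = 58 and q* = 82.
The floor of 49 is below the equilibrium price 58, so it is not binding; the market clears at p* = 58, q* = 82.
Since the control does not bind, no trades are prevented and deadweight loss is zero.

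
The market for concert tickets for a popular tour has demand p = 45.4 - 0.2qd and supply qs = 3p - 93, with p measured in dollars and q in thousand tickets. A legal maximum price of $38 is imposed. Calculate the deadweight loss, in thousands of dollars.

9.6

Rearranging demand gives qd = 227 - 5p. Equilibrium: 227 - 5p = 3p - 93, so 320 = 8p and p* = 40, q* = 27.
Since 38 < 40, the ceiling is binding.
At p = 38: qd = 227 - 5·38 = 37 and qs = 3·38 - 93 = 21.
Quantity traded falls to 21. At q = 21 the demand price is (227 - 21)/5 = 41.2 and the supply price is (93 + 21)/3 = 38.
Deadweight loss = ½ · (41.2 - 38) · (27 - 21) = ½ · 3.2 · 6 = 9.6.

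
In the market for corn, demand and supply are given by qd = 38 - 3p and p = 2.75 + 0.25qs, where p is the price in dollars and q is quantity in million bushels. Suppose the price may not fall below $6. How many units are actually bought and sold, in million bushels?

Rearranging supply gives qs = 4p - 11. Setting quantity demanded equal to quantity supplied, 38 - 3p = 4p - 11, gives p* = 7 and q* = 17.
Since 6 is below p* = 7, the floor does not bind and the free-market outcome prevails.

17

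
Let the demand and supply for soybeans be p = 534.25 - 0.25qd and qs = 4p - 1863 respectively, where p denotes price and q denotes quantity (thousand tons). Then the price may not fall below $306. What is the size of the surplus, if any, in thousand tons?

Rearranging demand gives qd = 2137 - 4p. In a free market, 2137 - 4p = 4p - 1863 gives the equilibrium p* = 500, q* = 137.
The floor of 306 is below the equilibrium price 500, so it is not binding; the market clears at p* = 500, q* = 137.
Since the control does not bind, there is no surplus.

0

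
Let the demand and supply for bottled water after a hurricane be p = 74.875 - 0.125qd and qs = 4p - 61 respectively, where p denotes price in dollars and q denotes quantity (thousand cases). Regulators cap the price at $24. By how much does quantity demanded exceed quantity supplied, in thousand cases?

Rearranging demand gives qd = 599 - 8p. Equilibrium: 599 - 8p = 4p - 61, so 660 = 12p and p* = 55, q* = 159.
Because the ceiling (24) lies below the market-clearing price, it is binding.
At p = 24: qd = 599 - 8·24 = 407 and qs = 4·24 - 61 = 35.
Shortage = qd - qs = 407 - 35 = 372.

372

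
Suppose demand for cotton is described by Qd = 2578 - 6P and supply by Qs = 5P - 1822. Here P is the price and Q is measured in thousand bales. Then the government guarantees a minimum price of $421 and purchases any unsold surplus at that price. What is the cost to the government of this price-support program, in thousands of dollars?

97251

Setting quantity demanded equal to quantity supplied, 2578 - 6P = 5P - 1822, gives P* = 400 and Q* = 178.
Since 421 > 400, the floor is binding.
At P = 421: Qd = 2578 - 6·421 = 52 and Qs = 5·421 - 1822 = 283.
Surplus = Qs - Qd = 231.
Government expenditure = surplus × support price = 231 × 421 = 97251.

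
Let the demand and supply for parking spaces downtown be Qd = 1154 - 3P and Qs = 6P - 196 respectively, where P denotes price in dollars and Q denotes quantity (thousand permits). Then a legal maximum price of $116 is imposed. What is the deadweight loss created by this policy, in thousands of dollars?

10404

In a free market, 1154 - 3P = 6P - 196 gives the equilibrium P* = 150, Q* = 704.
Because the ceiling (116) lies below the market-clearing price, it is binding.
At P = 116: Qd = 1154 - 3·116 = 806 and Qs = 6·116 - 196 = 500.
Quantity traded falls to 500. At Q = 500 the demand price is (1154 - 500)/3 = 218 and the supply price is (196 + 500)/6 = 116.
Deadweight loss = ½ · (218 - 116) · (704 - 500) = ½ · 102 · 204 = 10404.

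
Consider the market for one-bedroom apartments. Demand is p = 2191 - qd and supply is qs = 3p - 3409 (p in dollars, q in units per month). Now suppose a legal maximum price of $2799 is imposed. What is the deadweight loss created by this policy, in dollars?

0

Rearranging demand gives qd = 2191 - p. Equilibrium: 2191 - p = 3p - 3409, so 5600 = 4p and p* = 1400, q* = 791.
Since 2799 is above p* = 1400, the ceiling does not bind and the free-market outcome prevails.
Since the control does not bind, no trades are prevented and deadweight loss is zero.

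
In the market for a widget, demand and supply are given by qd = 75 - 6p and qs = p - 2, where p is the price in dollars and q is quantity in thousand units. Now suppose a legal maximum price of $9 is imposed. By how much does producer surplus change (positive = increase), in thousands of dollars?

Equilibrium: 75 - 6p = p - 2, so 77 = 7p and p* = 11, q* = 9.
The ceiling of 9 is below the equilibrium price 11, so it binds.
At p = 9: qd = 75 - 6·9 = 21 and qs = 9 - 2 = 7.
Producer surplus without the control is ½ · (11 - 2) · 9 = 40.5.
With the ceiling, producers sell 7 units at 9, so PS = ½ · (9 - 2) · 7 = 24.5.
Change in producer surplus = 24.5 - 40.5 = -16.

-16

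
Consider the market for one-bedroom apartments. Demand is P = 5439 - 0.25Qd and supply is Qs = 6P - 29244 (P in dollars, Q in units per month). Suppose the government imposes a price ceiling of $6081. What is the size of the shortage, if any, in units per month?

0

Rearranging demand gives Qd = 21756 - 4P. Setting quantity demanded equal to quantity supplied, 21756 - 4P = 6P - 29244, gives P* = 5100 and Q* = 1356.
The ceiling of 6081 is above the equilibrium price 5100, so it is not binding; the market clears at P* = 5100, Q* = 1356.
Since the control does not bind, there is no shortage.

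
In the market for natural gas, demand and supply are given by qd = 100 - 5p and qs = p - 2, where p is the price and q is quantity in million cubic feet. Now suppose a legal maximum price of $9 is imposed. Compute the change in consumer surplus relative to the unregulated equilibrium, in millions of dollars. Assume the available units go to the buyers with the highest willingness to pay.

49.6

In a free market, 100 - 5p = p - 2 gives the equilibrium p* = 17, q* = 15.
Because the ceiling (9) lies below the market-clearing price, it is binding.
At p = 9: qd = 100 - 5·9 = 55 and qs = 9 - 2 = 7.
Consumer surplus without the control is ½ · (20 - 17) · 15 = 22.5.
With the ceiling, 7 units are sold at 9 (assume they go to the highest-value buyers). The demand price at q = 7 is 18.6, so CS = ½ · [(20 - 9) + (18.6 - 9)] · 7 = 72.1.
Change in consumer surplus = 72.1 - 22.5 = 49.6.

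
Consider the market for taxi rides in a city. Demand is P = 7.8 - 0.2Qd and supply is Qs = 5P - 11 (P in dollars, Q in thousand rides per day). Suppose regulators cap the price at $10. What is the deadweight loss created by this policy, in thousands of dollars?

Rearranging demand gives Qd = 39 - 5P. Setting quantity demanded equal to quantity supplied, 39 - 5P = 5P - 11, gives P* = 5 and Q* = 14.
Since 10 is above P* = 5, the ceiling does not bind and the free-market outcome prevails.
Since the control does not bind, no trades are prevented and deadweight loss is zero.

0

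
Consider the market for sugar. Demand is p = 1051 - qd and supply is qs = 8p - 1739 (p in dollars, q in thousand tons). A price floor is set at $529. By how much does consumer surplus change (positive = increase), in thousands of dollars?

-138298.5

Rearranging demand gives qd = 1051 - p. In a free market, 1051 - p = 8p - 1739 gives the equilibrium p* = 310, q* = 741.
Because the floor (529) lies above the market-clearing price, it is binding.
At p = 529: qd = 1051 - 529 = 522 and qs = 8·529 - 1739 = 2493.
Consumer surplus without the control is ½ · (1051 - 310) · 741 = 274540.5.
With the floor, consumers buy 522 units at 529, so CS = ½ · (1051 - 529) · 522 = 136242.
Change in consumer surplus = 136242 - 274540.5 = -138298.5.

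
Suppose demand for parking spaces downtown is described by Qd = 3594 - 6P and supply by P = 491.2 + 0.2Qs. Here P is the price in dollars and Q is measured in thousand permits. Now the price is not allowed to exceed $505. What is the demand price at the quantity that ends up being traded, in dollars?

Rearranging supply gives Qs = 5P - 2456. Equilibrium: 3594 - 6P = 5P - 2456, so 6050 = 11P and P* = 550, Q* = 294.
Because the ceiling (505) lies below the market-clearing price, it is binding.
At P = 505: Qd = 3594 - 6·505 = 564 and Qs = 5·505 - 2456 = 69.
Only 69 units reach the market. On the demand curve, the marginal buyer's willingness to pay at Q = 69 is (3594 - 69)/6 = 587.5.

587.5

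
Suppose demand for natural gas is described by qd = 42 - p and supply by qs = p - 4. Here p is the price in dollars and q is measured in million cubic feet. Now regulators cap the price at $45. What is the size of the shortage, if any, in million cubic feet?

0

In a free market, 42 - p = p - 4 gives the equilibrium p* = 23, q* = 19.
Since 45 is above p* = 23, the ceiling does not bind and the free-market outcome prevails.
Since the control does not bind, there is no shortage.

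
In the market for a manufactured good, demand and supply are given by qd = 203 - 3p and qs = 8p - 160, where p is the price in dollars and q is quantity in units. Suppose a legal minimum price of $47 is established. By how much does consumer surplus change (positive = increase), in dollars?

In a free market, 203 - 3p = 8p - 160 gives the equilibrium p* = 33, q* = 104.
The floor of 47 is above the equilibrium price 33, so it binds.
At p = 47: qd = 203 - 3·47 = 62 and qs = 8·47 - 160 = 216.
Consumer surplus without the control is ½ · (203/3 - 33) · 104 = 5408/3.
With the floor, consumers buy 62 units at 47, so CS = ½ · (203/3 - 47) · 62 = 1922/3.
Change in consumer surplus = 1922/3 - 5408/3 = -1162.

-1162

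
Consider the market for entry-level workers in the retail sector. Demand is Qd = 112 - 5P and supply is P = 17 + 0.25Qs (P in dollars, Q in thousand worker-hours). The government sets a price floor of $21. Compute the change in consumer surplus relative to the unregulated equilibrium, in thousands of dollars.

Rearranging supply gives Qs = 4P - 68. Setting quantity demanded equal to quantity supplied, 112 - 5P = 4P - 68, gives P* = 20 and Q* = 12.
The floor of 21 is above the equilibrium price 20, so it binds.
At P = 21: Qd = 112 - 5·21 = 7 and Qs = 4·21 - 68 = 16.
Consumer surplus without the control is ½ · (22.4 - 20) · 12 = 14.4.
With the floor, consumers buy 7 units at 21, so CS = ½ · (22.4 - 21) · 7 = 4.9.
Change in consumer surplus = 4.9 - 14.4 = -9.5.

-9.5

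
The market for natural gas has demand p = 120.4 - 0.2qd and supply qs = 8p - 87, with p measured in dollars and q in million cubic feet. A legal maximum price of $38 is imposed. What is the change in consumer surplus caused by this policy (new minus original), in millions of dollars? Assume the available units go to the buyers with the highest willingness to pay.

Rearranging demand gives qd = 602 - 5p. Equilibrium: 602 - 5p = 8p - 87, so 689 = 13p and p* = 53, q* = 337.
Because the ceiling (38) lies below the market-clearing price, it is binding.
At p = 38: qd = 602 - 5·38 = 412 and qs = 8·38 - 87 = 217.
Consumer surplus without the control is ½ · (120.4 - 53) · 337 = 11356.9.
With the ceiling, 217 units are sold at 38 (assume they go to the highest-value buyers). The demand price at q = 217 is 77, so CS = ½ · [(120.4 - 38) + (77 - 38)] · 217 = 13171.9.
Change in consumer surplus = 13171.9 - 11356.9 = 1815.

1815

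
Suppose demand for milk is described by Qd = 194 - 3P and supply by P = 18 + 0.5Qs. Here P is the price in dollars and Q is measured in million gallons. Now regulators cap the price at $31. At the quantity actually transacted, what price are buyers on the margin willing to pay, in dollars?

56

Rearranging supply gives Qs = 2P - 36. In a free market, 194 - 3P = 2P - 36 gives the equilibrium P* = 46, Q* = 56.
Since 31 < 46, the ceiling is binding.
At P = 31: Qd = 194 - 3·31 = 101 and Qs = 2·31 - 36 = 26.
Only 26 units reach the market. On the demand curve, the marginal buyer's willingness to pay at Q = 26 is (194 - 26)/3 = 56.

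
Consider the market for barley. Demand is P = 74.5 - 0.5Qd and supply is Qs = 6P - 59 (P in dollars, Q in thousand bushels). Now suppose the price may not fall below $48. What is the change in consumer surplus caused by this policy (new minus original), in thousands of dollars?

-1650

Rearranging demand gives Qd = 149 - 2P. Setting quantity demanded equal to quantity supplied, 149 - 2P = 6P - 59, gives P* = 26 and Q* = 97.
Because the floor (48) lies above the market-clearing price, it is binding.
At P = 48: Qd = 149 - 2·48 = 53 and Qs = 6·48 - 59 = 229.
Consumer surplus without the control is ½ · (74.5 - 26) · 97 = 2352.25.
With the floor, consumers buy 53 units at 48, so CS = ½ · (74.5 - 48) · 53 = 702.25.
Change in consumer surplus = 702.25 - 2352.25 = -1650.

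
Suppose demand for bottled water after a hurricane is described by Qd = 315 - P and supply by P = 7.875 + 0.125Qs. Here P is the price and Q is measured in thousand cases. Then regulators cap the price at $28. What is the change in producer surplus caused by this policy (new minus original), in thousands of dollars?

-3038

Rearranging supply gives Qs = 8P - 63. Setting quantity demanded equal to quantity supplied, 315 - P = 8P - 63, gives P* = 42 and Q* = 273.
The ceiling of 28 is below the equilibrium price 42, so it binds.
At P = 28: Qd = 315 - 28 = 287 and Qs = 8·28 - 63 = 161.
Producer surplus without the control is ½ · (42 - 7.875) · 273 = 4658.0625.
With the ceiling, producers sell 161 units at 28, so PS = ½ · (28 - 7.875) · 161 = 1620.0625.
Change in producer surplus = 1620.0625 - 4658.0625 = -3038.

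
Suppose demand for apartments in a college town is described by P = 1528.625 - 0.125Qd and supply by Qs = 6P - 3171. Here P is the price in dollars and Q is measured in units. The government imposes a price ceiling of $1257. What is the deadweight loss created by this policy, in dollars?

0

Rearranging demand gives Qd = 12229 - 8P. Without the control the market clears where 12229 - 8P = 6P - 3171, i.e. P* = 1100 and Q* = 3429.
The ceiling of 1257 is above the equilibrium price 1100, so it is not binding; the market clears at P* = 1100, Q* = 3429.
Since the control does not bind, no trades are prevented and deadweight loss is zero.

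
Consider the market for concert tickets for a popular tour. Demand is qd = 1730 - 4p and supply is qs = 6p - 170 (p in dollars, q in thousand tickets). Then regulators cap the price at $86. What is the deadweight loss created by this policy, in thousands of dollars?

Without the control the market clears where 1730 - 4p = 6p - 170, i.e. p* = 190 and q* = 970.
The ceiling of 86 is below the equilibrium price 190, so it binds.
At p = 86: qd = 1730 - 4·86 = 1386 and qs = 6·86 - 170 = 346.
Quantity traded falls to 346. At q = 346 the demand price is (1730 - 346)/4 = 346 and the supply price is (170 + 346)/6 = 86.
Deadweight loss = ½ · (346 - 86) · (970 - 346) = ½ · 260 · 624 = 81120.

81120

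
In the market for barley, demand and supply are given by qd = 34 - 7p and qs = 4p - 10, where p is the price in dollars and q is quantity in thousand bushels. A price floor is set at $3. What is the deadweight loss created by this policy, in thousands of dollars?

Without the control the market clears where 34 - 7p = 4p - 10, i.e. p* = 4 and q* = 6.
The floor of 3 is below the equilibrium price 4, so it is not binding; the market clears at p* = 4, q* = 6.
Since the control does not bind, no trades are prevented and deadweight loss is zero.

0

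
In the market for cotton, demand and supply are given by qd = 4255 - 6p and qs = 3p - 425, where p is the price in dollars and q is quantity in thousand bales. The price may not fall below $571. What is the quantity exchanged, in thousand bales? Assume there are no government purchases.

829

Equilibrium: 4255 - 6p = 3p - 425, so 4680 = 9p and p* = 520, q* = 1135.
The floor of 571 is above the equilibrium price 520, so it binds.
At p = 571: qd = 4255 - 6·571 = 829 and qs = 3·571 - 425 = 1288.
The quantity actually transacted is the short side, demand: 829.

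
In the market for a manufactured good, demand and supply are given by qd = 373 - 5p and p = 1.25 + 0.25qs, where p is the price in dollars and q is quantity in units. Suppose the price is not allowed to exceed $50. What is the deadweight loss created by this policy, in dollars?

Rearranging supply gives qs = 4p - 5. Without the control the market clears where 373 - 5p = 4p - 5, i.e. p* = 42 and q* = 163.
Since 50 is above p* = 42, the ceiling does not bind and the free-market outcome prevails.
Since the control does not bind, no trades are prevented and deadweight loss is zero.

0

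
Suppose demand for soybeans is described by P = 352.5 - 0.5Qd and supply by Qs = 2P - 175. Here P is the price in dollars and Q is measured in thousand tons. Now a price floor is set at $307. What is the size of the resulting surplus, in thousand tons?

348

Rearranging demand gives Qd = 705 - 2P. Equilibrium: 705 - 2P = 2P - 175, so 880 = 4P and P* = 220, Q* = 265.
Since 307 > 220, the floor is binding.
At P = 307: Qd = 705 - 2·307 = 91 and Qs = 2·307 - 175 = 439.
Surplus = Qs - Qd = 439 - 91 = 348.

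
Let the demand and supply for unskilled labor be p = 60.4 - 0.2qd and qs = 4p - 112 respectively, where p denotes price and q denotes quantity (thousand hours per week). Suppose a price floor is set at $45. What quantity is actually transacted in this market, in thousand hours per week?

Rearranging demand gives qd = 302 - 5p. In a free market, 302 - 5p = 4p - 112 gives the equilibrium p* = 46, q* = 72.
The floor of 45 is below the equilibrium price 46, so it is not binding; the market clears at p* = 46, q* = 72.

72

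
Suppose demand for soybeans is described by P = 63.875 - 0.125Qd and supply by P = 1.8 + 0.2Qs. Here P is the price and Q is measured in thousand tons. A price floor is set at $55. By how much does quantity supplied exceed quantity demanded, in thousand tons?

195

Rearranging demand gives Qd = 511 - 8P; rearranging supply gives Qs = 5P - 9. Equilibrium: 511 - 8P = 5P - 9, so 520 = 13P and P* = 40, Q* = 191.
Since 55 > 40, the floor is binding.
At P = 55: Qd = 511 - 8·55 = 71 and Qs = 5·55 - 9 = 266.
Surplus = Qs - Qd = 266 - 71 = 195.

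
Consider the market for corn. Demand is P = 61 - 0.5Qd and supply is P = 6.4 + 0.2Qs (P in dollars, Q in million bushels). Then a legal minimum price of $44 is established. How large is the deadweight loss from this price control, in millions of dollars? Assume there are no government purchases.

Rearranging demand gives Qd = 122 - 2P; rearranging supply gives Qs = 5P - 32. Equilibrium: 122 - 2P = 5P - 32, so 154 = 7P and P* = 22, Q* = 78.
Because the floor (44) lies above the market-clearing price, it is binding.
At P = 44: Qd = 122 - 2·44 = 34 and Qs = 5·44 - 32 = 188.
Quantity traded falls to 34. At Q = 34 the demand price is (122 - 34)/2 = 44 and the supply price is (32 + 34)/5 = 13.2.
Deadweight loss = ½ · (44 - 13.2) · (78 - 34) = ½ · 30.8 · 44 = 677.6.

677.6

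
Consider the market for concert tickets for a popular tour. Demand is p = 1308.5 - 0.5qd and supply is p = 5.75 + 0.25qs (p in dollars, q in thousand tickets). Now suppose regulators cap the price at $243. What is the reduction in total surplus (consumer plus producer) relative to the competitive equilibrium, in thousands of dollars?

Rearranging demand gives qd = 2617 - 2p; rearranging supply gives qs = 4p - 23. Equilibrium: 2617 - 2p = 4p - 23, so 2640 = 6p and p* = 440, q* = 1737.
The ceiling of 243 is below the equilibrium price 440, so it binds.
At p = 243: qd = 2617 - 2·243 = 2131 and qs = 4·243 - 23 = 949.
Quantity traded falls to 949. At q = 949 the demand price is (2617 - 949)/2 = 834 and the supply price is (23 + 949)/4 = 243.
Deadweight loss = ½ · (834 - 243) · (1737 - 949) = ½ · 591 · 788 = 232854.

232854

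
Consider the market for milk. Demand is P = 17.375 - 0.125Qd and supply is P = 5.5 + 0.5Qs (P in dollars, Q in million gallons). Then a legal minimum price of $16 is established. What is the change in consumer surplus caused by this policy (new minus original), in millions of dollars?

-15

Rearranging demand gives Qd = 139 - 8P; rearranging supply gives Qs = 2P - 11. Equilibrium: 139 - 8P = 2P - 11, so 150 = 10P and P* = 15, Q* = 19.
The floor of 16 is above the equilibrium price 15, so it binds.
At P = 16: Qd = 139 - 8·16 = 11 and Qs = 2·16 - 11 = 21.
Consumer surplus without the control is ½ · (17.375 - 15) · 19 = 22.5625.
With the floor, consumers buy 11 units at 16, so CS = ½ · (17.375 - 16) · 11 = 7.5625.
Change in consumer surplus = 7.5625 - 22.5625 = -15.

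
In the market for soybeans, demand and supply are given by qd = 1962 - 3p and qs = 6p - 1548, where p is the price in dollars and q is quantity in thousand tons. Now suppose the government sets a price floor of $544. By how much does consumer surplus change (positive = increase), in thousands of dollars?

Without the control the market clears where 1962 - 3p = 6p - 1548, i.e. p* = 390 and q* = 792.
Because the floor (544) lies above the market-clearing price, it is binding.
At p = 544: qd = 1962 - 3·544 = 330 and qs = 6·544 - 1548 = 1716.
Consumer surplus without the control is ½ · (654 - 390) · 792 = 104544.
With the floor, consumers buy 330 units at 544, so CS = ½ · (654 - 544) · 330 = 18150.
Change in consumer surplus = 18150 - 104544 = -86394.

-86394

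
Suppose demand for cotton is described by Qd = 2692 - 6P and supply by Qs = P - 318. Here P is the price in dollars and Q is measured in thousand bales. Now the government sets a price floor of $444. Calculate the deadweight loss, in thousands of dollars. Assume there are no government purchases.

Equilibrium: 2692 - 6P = P - 318, so 3010 = 7P and P* = 430, Q* = 112.
The floor of 444 is above the equilibrium price 430, so it binds.
At P = 444: Qd = 2692 - 6·444 = 28 and Qs = 444 - 318 = 126.
Quantity traded falls to 28. At Q = 28 the demand price is (2692 - 28)/6 = 444 and the supply price is 318 + 28 = 346.
Deadweight loss = ½ · (444 - 346) · (112 - 28) = ½ · 98 · 84 = 4116.

4116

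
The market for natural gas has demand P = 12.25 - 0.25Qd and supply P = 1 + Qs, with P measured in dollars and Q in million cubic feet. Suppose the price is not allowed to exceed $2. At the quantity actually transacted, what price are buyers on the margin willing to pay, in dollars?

Rearranging demand gives Qd = 49 - 4P; rearranging supply gives Qs = P - 1. Equilibrium: 49 - 4P = P - 1, so 50 = 5P and P* = 10, Q* = 9.
Because the ceiling (2) lies below the market-clearing price, it is binding.
At P = 2: Qd = 49 - 4·2 = 41 and Qs = 2 - 1 = 1.
Only 1 units reach the market. On the demand curve, the marginal buyer's willingness to pay at Q = 1 is (49 - 1)/4 = 12.

12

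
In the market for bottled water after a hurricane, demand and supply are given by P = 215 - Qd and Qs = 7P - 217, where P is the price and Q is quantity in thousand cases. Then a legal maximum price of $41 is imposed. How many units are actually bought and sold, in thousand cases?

Rearranging demand gives Qd = 215 - P. In a free market, 215 - P = 7P - 217 gives the equilibrium P* = 54, Q* = 161.
Since 41 < 54, the ceiling is binding.
At P = 41: Qd = 215 - 41 = 174 and Qs = 7·41 - 217 = 70.
The quantity actually transacted is the short side, supply: 70.

70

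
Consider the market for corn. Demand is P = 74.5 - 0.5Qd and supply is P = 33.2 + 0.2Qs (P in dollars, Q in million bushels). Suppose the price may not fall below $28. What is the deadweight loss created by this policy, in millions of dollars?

Rearranging demand gives Qd = 149 - 2P; rearranging supply gives Qs = 5P - 166. Equilibrium: 149 - 2P = 5P - 166, so 315 = 7P and P* = 45, Q* = 59.
Since 28 is below P* = 45, the floor does not bind and the free-market outcome prevails.
Since the control does not bind, no trades are prevented and deadweight loss is zero.

0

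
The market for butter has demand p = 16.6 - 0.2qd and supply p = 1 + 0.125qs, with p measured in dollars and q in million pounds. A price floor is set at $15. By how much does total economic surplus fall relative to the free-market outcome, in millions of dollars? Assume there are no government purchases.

260

Rearranging demand gives qd = 83 - 5p; rearranging supply gives qs = 8p - 8. Equilibrium: 83 - 5p = 8p - 8, so 91 = 13p and p* = 7, q* = 48.
The floor of 15 is above the equilibrium price 7, so it binds.
At p = 15: qd = 83 - 5·15 = 8 and qs = 8·15 - 8 = 112.
Quantity traded falls to 8. At q = 8 the demand price is (83 - 8)/5 = 15 and the supply price is (8 + 8)/8 = 2.
Deadweight loss = ½ · (15 - 2) · (48 - 8) = ½ · 13 · 40 = 260.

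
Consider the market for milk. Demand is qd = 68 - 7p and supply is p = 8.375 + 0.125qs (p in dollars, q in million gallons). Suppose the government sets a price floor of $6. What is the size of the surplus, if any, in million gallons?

Rearranging supply gives qs = 8p - 67. In a free market, 68 - 7p = 8p - 67 gives the equilibrium p* = 9, q* = 5.
The floor of 6 is below the equilibrium price 9, so it is not binding; the market clears at p* = 9, q* = 5.
Since the control does not bind, there is no surplus.

0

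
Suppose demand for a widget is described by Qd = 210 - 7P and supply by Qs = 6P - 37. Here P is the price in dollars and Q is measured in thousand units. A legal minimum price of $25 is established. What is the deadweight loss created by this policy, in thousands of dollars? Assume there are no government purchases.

273

Equilibrium: 210 - 7P = 6P - 37, so 247 = 13P and P* = 19, Q* = 77.
The floor of 25 is above the equilibrium price 19, so it binds.
At P = 25: Qd = 210 - 7·25 = 35 and Qs = 6·25 - 37 = 113.
Quantity traded falls to 35. At Q = 35 the demand price is (210 - 35)/7 = 25 and the supply price is (37 + 35)/6 = 12.
Deadweight loss = ½ · (25 - 12) · (77 - 35) = ½ · 13 · 42 = 273.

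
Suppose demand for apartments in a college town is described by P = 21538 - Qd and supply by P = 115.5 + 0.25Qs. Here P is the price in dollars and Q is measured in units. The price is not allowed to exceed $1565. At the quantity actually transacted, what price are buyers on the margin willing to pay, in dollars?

Rearranging demand gives Qd = 21538 - P; rearranging supply gives Qs = 4P - 462. Setting quantity demanded equal to quantity supplied, 21538 - P = 4P - 462, gives P* = 4400 and Q* = 17138.
Because the ceiling (1565) lies below the market-clearing price, it is binding.
At P = 1565: Qd = 21538 - 1565 = 19973 and Qs = 4·1565 - 462 = 5798.
Only 5798 units reach the market. On the demand curve, the marginal buyer's willingness to pay at Q = 5798 is (21538 - 5798) = 15740.

15740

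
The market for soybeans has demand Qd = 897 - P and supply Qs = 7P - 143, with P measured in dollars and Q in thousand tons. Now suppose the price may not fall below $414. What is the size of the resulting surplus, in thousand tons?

Setting quantity demanded equal to quantity supplied, 897 - P = 7P - 143, gives P* = 130 and Q* = 767.
Because the floor (414) lies above the market-clearing price, it is binding.
At P = 414: Qd = 897 - 414 = 483 and Qs = 7·414 - 143 = 2755.
Surplus = Qs - Qd = 2755 - 483 = 2272.

2272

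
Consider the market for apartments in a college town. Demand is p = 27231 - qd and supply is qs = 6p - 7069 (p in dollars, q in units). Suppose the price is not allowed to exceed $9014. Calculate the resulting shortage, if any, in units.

Rearranging demand gives qd = 27231 - p. Setting quantity demanded equal to quantity supplied, 27231 - p = 6p - 7069, gives p* = 4900 and q* = 22331.
Since 9014 is above p* = 4900, the ceiling does not bind and the free-market outcome prevails.
Since the control does not bind, there is no shortage.

0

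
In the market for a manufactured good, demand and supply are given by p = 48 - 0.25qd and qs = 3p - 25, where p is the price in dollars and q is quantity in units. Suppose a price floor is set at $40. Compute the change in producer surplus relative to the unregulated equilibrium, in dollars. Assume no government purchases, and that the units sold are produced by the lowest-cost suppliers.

72

Rearranging demand gives qd = 192 - 4p. In a free market, 192 - 4p = 3p - 25 gives the equilibrium p* = 31, q* = 68.
The floor of 40 is above the equilibrium price 31, so it binds.
At p = 40: qd = 192 - 4·40 = 32 and qs = 3·40 - 25 = 95.
Producer surplus without the control is ½ · (31 - 25/3) · 68 = 2312/3.
With the floor, 32 units are sold at 40. The supply price at q = 32 is 19, so PS = ½ · [(40 - 25/3) + (40 - 19)] · 32 = 2528/3.
Change in producer surplus = 2528/3 - 2312/3 = 72.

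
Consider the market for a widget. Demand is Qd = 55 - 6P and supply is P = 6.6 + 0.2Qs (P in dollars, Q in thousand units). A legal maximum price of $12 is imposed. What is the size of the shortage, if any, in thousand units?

Rearranging supply gives Qs = 5P - 33. Setting quantity demanded equal to quantity supplied, 55 - 6P = 5P - 33, gives P* = 8 and Q* = 7.
Since 12 is above P* = 8, the ceiling does not bind and the free-market outcome prevails.
Since the control does not bind, there is no shortage.

0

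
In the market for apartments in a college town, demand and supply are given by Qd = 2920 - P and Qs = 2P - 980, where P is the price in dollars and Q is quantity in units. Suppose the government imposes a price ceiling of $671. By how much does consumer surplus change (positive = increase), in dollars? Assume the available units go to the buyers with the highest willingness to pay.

-563584

Without the control the market clears where 2920 - P = 2P - 980, i.e. P* = 1300 and Q* = 1620.
Since 671 < 1300, the ceiling is binding.
At P = 671: Qd = 2920 - 671 = 2249 and Qs = 2·671 - 980 = 362.
Consumer surplus without the control is ½ · (2920 - 1300) · 1620 = 1312200.
With the ceiling, 362 units are sold at 671 (assume they go to the highest-value buyers). The demand price at Q = 362 is 2558, so CS = ½ · [(2920 - 671) + (2558 - 671)] · 362 = 748616.
Change in consumer surplus = 748616 - 1312200 = -563584.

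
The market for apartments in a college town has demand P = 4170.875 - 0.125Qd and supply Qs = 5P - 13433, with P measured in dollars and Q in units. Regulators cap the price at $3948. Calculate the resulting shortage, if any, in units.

0

Rearranging demand gives Qd = 33367 - 8P. Equilibrium: 33367 - 8P = 5P - 13433, so 46800 = 13P and P* = 3600, Q* = 4567.
Since 3948 is above P* = 3600, the ceiling does not bind and the free-market outcome prevails.
Since the control does not bind, there is no shortage.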